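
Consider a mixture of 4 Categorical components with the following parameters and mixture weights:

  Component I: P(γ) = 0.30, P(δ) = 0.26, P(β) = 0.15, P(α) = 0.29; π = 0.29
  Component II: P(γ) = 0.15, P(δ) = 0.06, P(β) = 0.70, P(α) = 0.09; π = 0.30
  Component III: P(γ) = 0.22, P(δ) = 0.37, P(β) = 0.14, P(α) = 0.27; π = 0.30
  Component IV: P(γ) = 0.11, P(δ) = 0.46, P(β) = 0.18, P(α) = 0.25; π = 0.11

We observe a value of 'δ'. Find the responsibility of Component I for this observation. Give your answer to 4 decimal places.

Apply Bayes' rule: the posterior for each component is proportional to its prior times its likelihood at x.
Categorical probabilities:
  f_I = 0.26
  f_II = 0.06
  f_III = 0.37
  f_IV = 0.46
Prior × likelihood for each component:
  π_I·f_I = 0.29 × 0.26 = 0.0754
  π_II·f_II = 0.30 × 0.06 = 0.018
  π_III·f_III = 0.30 × 0.37 = 0.111
  π_IV·f_IV = 0.11 × 0.46 = 0.0506
Sum: 0.0754 + 0.018 + 0.111 + 0.0506 = 0.255
So the posterior for Component I is 0.0754 / 0.255 ≈ 0.2957.

0.2957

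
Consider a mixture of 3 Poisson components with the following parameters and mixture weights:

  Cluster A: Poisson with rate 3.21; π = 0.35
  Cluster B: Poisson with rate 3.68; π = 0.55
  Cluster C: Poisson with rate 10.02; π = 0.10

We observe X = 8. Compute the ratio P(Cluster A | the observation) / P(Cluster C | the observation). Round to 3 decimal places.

Only the two components matter; the odds are (π_i f_i(x)) / (π_j f_j(x)).
Evaluate each component's likelihood at the observed value:
  L_A = e^(−3.21)·3.21^8/8! = 0.0112833
  L_B = e^(−3.68)·3.68^8/8! = 0.0210406
  L_C = e^(−10.02)·10.02^8/8! = 0.112148
0.00394914 / 0.0112148 ≈ 0.352

0.352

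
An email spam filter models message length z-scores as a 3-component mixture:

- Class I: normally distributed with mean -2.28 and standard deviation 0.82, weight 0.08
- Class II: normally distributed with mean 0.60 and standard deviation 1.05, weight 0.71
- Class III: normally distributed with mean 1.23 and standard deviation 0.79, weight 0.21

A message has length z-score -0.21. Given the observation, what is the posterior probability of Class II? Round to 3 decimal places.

0.902

The responsibility of component k is π_k f_k(x) divided by Σ_j π_j f_j(x).
Normal densities:
  L_I = (1/(0.82·√(2π)))·exp(−(-0.21−-2.28)²/(2·0.82²)) = 0.486515·exp(-3.18627) = 0.0201055
  L_II = (1/(1.05·√(2π)))·exp(−(-0.21−0.60)²/(2·1.05²)) = 0.379945·exp(-0.29755) = 0.28216
  L_III = (1/(0.79·√(2π)))·exp(−(-0.21−1.23)²/(2·0.79²)) = 0.504990·exp(-1.66127) = 0.0958962
Multiply by the mixture weights:
  π_I·L_I = 0.08 × 0.0201055 = 0.00160844
  π_II·L_II = 0.71 × 0.28216 = 0.200334
  π_III·L_III = 0.21 × 0.0958962 = 0.0201382
Normaliser: 0.00160844 + 0.200334 + 0.0201382 = 0.222081
Responsibility of Class II: 0.200334 / 0.222081 ≈ 0.902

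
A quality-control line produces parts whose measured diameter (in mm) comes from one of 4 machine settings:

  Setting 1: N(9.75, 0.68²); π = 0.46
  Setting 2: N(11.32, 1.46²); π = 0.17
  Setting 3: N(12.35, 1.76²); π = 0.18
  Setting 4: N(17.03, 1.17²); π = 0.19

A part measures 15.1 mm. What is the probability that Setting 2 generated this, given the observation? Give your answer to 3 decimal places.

The responsibility of component k is w_k f_k(x) divided by Σ_j w_j f_j(x).
Normal densities:
  p_1 = (1/(0.68·√(2π)))·exp(−(15.1−9.75)²/(2·0.68²)) = 0.586680·exp(-30.94994) = 2.12332e-14
  p_2 = (1/(1.46·√(2π)))·exp(−(15.1−11.32)²/(2·1.46²)) = 0.273248·exp(-3.35157) = 0.00957172
  p_3 = (1/(1.76·√(2π)))·exp(−(15.1−12.35)²/(2·1.76²)) = 0.226672·exp(-1.22070) = 0.0668733
  p_4 = (1/(1.17·√(2π)))·exp(−(15.1−17.03)²/(2·1.17²)) = 0.340976·exp(-1.36054) = 0.0874676
Multiply by the mixture weights:
  w_1·p_1 = 0.46 × 2.12332e-14 = 9.76726e-15
  w_2·p_2 = 0.17 × 0.00957172 = 0.00162719
  w_3·p_3 = 0.18 × 0.0668733 = 0.0120372
  w_4·p_4 = 0.19 × 0.0874676 = 0.0166188
Evidence: 9.76726e-15 + 0.00162719 + 0.0120372 + 0.0166188 = 0.0302832
P(Setting 2 | the observation) = 0.00162719 / 0.0302832 ≈ 0.054

0.054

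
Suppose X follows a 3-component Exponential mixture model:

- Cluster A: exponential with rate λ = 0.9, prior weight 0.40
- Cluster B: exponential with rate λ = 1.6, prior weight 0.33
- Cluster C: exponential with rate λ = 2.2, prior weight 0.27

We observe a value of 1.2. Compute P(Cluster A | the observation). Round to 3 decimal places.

0.505

By Bayes' theorem, P(k | x) = w_k f_k(x) / Σ_j w_j f_j(x).
Component likelihoods at x = 1.2:
  L_A = 0.305636
  L_B = 0.234571
  L_C = 0.156995
Unnormalised posteriors:
  w_A·L_A = 0.40 × 0.305636 = 0.122254
  w_B·L_B = 0.33 × 0.234571 = 0.0774085
  w_C·L_C = 0.27 × 0.156995 = 0.0423886
Sum: 0.122254 + 0.0774085 + 0.0423886 = 0.242051
So the posterior for Cluster A is 0.122254 / 0.242051 ≈ 0.505.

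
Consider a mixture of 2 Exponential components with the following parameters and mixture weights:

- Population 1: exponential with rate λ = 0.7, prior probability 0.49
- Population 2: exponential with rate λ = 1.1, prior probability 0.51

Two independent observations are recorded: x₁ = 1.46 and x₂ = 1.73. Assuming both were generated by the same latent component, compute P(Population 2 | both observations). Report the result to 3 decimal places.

0.418

Apply Bayes' rule: the posterior for each component is proportional to its prior times its likelihood at x.
Since both observations come from the same component, the likelihood for component k is f_k(x₁)·f_k(x₂).
  p_1 = [0.251912] × [0.208529] = 0.0525311
  p_2 = [0.220758] × [0.164033] = 0.0362115
Multiply by the mixture weights:
  π_1·p_1 = 0.49 × 0.0525311 = 0.0257402
  π_2·p_2 = 0.51 × 0.0362115 = 0.0184678
Evidence: 0.0257402 + 0.0184678 = 0.0442081
Responsibility of Population 2: 0.0184678 / 0.0442081 ≈ 0.418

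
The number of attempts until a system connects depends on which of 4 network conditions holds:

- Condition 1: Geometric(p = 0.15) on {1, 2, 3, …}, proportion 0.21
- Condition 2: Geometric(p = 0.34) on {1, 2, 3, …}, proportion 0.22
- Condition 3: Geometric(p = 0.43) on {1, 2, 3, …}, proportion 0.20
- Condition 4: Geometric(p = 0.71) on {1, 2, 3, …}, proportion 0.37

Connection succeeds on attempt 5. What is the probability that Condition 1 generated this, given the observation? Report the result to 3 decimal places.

Apply Bayes' rule: the posterior for each component is proportional to its prior times its likelihood at x.
Component likelihoods at x = 5:
  p_1 = 0.0783009
  p_2 = 0.0645141
  p_3 = 0.0453908
  p_4 = 0.0050217
Weight by the priors:
  P(Z=1)·p_1 = 0.21 × 0.0783009 = 0.0164432
  P(Z=2)·p_2 = 0.22 × 0.0645141 = 0.0141931
  P(Z=3)·p_3 = 0.20 × 0.0453908 = 0.00907816
  P(Z=4)·p_4 = 0.37 × 0.0050217 = 0.00185803
Denominator: 0.0164432 + 0.0141931 + 0.00907816 + 0.00185803 = 0.0415725
P(Condition 1 | data) ≈ 0.396

0.396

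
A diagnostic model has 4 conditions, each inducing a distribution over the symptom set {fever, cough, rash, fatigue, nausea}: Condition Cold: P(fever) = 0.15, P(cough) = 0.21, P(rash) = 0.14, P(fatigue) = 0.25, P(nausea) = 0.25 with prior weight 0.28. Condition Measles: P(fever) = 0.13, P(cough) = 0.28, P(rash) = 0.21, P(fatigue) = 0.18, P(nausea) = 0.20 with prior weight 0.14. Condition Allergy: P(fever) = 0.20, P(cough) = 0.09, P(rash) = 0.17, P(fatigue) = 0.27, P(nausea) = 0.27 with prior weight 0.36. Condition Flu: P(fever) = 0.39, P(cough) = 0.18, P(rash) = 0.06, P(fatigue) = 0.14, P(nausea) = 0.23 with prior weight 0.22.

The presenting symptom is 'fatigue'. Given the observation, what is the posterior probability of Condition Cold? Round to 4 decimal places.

0.3136

The responsibility of component k is π_k f_k(x) divided by Σ_j π_j f_j(x).
Evaluate each component's likelihood at the observed value:
  L_Cold = P(fatigue | comp) = 0.25
  L_Measles = P(fatigue | comp) = 0.18
  L_Allergy = P(fatigue | comp) = 0.27
  L_Flu = P(fatigue | comp) = 0.14
Weight by the priors:
  π_Cold·L_Cold = 0.28 × 0.25 = 0.07
  π_Measles·L_Measles = 0.14 × 0.18 = 0.0252
  π_Allergy·L_Allergy = 0.36 × 0.27 = 0.0972
  π_Flu·L_Flu = 0.22 × 0.14 = 0.0308
Evidence: 0.07 + 0.0252 + 0.0972 + 0.0308 = 0.2232
Responsibility of Condition Cold: 0.07 / 0.2232 ≈ 0.3136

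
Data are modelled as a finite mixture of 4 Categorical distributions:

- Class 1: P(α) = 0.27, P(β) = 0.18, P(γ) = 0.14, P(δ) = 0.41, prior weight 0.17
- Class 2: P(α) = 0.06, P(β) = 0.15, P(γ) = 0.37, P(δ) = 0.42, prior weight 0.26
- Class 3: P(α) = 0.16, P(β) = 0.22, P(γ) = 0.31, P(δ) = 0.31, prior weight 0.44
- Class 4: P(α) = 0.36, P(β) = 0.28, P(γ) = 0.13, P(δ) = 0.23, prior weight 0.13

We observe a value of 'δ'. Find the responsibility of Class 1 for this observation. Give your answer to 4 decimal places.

By Bayes' theorem, P(k | x) = π_k f_k(x) / Σ_j π_j f_j(x).
Evaluate each component's likelihood at the observed value:
  L_1 = 0.41
  L_2 = 0.42
  L_3 = 0.31
  L_4 = 0.23
Weight by the priors:
  π_1·L_1 = 0.17 × 0.41 = 0.0697
  π_2·L_2 = 0.26 × 0.42 = 0.1092
  π_3·L_3 = 0.44 × 0.31 = 0.1364
  π_4·L_4 = 0.13 × 0.23 = 0.0299
Evidence: 0.0697 + 0.1092 + 0.1364 + 0.0299 = 0.3452
P(Class 1 | 'δ') = 0.0697 / 0.3452 ≈ 0.2019

0.2019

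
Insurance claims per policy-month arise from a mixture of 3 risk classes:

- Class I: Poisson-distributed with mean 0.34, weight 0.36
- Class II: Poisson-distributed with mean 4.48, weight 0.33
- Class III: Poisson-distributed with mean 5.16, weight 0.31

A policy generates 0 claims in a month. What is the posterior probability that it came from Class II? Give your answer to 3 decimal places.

0.014

Posterior ∝ prior × likelihood, so P(k | x) ∝ P(Z=k) f_k(x); normalise over all components.
Component likelihoods at x = 0 claims:
  p_I = e^(−0.34)·0.34^0/0! = 0.71177
  p_II = e^(−4.48)·4.48^0/0! = 0.0113334
  p_III = e^(−5.16)·5.16^0/0! = 0.0057417
Weight by the priors:
  P(Z=I)·p_I = 0.36 × 0.71177 = 0.256237
  P(Z=II)·p_II = 0.33 × 0.0113334 = 0.00374003
  P(Z=III)·p_III = 0.31 × 0.0057417 = 0.00177993
Denominator: 0.256237 + 0.00374003 + 0.00177993 = 0.261757
P(Class II | 0 claims) ≈ 0.014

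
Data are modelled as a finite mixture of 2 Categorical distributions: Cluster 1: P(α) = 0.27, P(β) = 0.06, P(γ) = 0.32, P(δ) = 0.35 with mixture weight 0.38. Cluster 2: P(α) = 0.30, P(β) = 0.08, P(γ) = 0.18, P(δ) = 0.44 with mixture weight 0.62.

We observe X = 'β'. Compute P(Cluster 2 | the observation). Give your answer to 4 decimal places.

0.6851

Posterior ∝ prior × likelihood, so P(k | x) ∝ π_k f_k(x); normalise over all components.
Component likelihoods at x = 'β':
  p_1 = P(β | comp) = 0.06
  p_2 = P(β | comp) = 0.08
Weight by the priors:
  π_1·p_1 = 0.38 × 0.06 = 0.0228
  π_2·p_2 = 0.62 × 0.08 = 0.0496
Sum: 0.0228 + 0.0496 = 0.0724
P(Cluster 2 | the observation) ≈ 0.6851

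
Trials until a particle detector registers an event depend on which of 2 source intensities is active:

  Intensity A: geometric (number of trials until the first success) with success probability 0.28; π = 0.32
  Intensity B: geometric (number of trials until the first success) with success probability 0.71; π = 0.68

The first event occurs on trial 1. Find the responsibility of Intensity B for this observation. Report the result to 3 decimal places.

By Bayes' theorem, P(k | x) = w_k f_k(x) / Σ_j w_j f_j(x).
Evaluate each component's likelihood at the observed value:
  p_A = 0.28
  p_B = 0.71
Weight by the priors:
  w_A·p_A = 0.32 × 0.28 = 0.0896
  w_B·p_B = 0.68 × 0.71 = 0.4828
Normaliser: 0.0896 + 0.4828 = 0.5724
So the posterior for Intensity B is 0.4828 / 0.5724 ≈ 0.843.

0.843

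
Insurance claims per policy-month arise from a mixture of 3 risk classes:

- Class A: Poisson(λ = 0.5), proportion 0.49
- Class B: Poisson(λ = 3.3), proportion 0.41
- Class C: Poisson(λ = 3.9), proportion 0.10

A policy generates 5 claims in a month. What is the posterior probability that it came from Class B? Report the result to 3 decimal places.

0.763

By Bayes' theorem, P(k | x) = π_k f_k(x) / Σ_j π_j f_j(x).
Component likelihoods at x = 5 claims:
  f_A = 0.000157951
  f_B = 0.120286
  f_C = 0.152193
Weight by the priors:
  π_A·f_A = 0.49 × 0.000157951 = 7.73958e-05
  π_B·f_B = 0.41 × 0.120286 = 0.0493174
  π_C·f_C = 0.10 × 0.152193 = 0.0152193
Marginal: 7.73958e-05 + 0.0493174 + 0.0152193 = 0.0646141
So the posterior for Class B is 0.0493174 / 0.0646141 ≈ 0.763.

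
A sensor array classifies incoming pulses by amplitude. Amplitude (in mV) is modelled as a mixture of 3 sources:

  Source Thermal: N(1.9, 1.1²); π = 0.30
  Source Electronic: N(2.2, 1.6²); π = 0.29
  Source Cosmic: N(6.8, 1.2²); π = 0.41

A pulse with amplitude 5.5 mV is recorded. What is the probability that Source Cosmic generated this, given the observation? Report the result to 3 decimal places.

By Bayes' theorem, P(k | x) = P(Z=k) f_k(x) / Σ_j P(Z=j) f_j(x).
Component likelihoods at x = 5.5 mV:
  p_Thermal = 0.00171281
  p_Electronic = 0.0297212
  p_Cosmic = 0.184877
Multiply by the mixture weights:
  P(Z=Thermal)·p_Thermal = 0.30 × 0.00171281 = 0.000513843
  P(Z=Electronic)·p_Electronic = 0.29 × 0.0297212 = 0.00861914
  P(Z=Cosmic)·p_Cosmic = 0.41 × 0.184877 = 0.0757995
Evidence: 0.000513843 + 0.00861914 + 0.0757995 = 0.0849325
Responsibility of Source Cosmic: 0.0757995 / 0.0849325 ≈ 0.892

0.892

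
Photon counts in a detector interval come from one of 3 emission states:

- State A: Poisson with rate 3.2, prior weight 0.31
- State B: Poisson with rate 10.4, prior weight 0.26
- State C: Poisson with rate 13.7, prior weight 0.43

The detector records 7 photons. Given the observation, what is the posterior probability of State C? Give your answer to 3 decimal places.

0.229

P(component k | x) = P(Z=k)·f_k(x) / marginal(x), where marginal(x) = Σ_j P(Z=j)·f_j(x).
Evaluate each component's likelihood at the observed value:
  L_A = 0.0277893
  L_B = 0.0794585
  L_C = 0.0201734
Multiply by the mixture weights:
  P(Z=A)·L_A = 0.31 × 0.0277893 = 0.00861467
  P(Z=B)·L_B = 0.26 × 0.0794585 = 0.0206592
  P(Z=C)·L_C = 0.43 × 0.0201734 = 0.00867456
Marginal: 0.00861467 + 0.0206592 + 0.00867456 = 0.0379484
P(State C | 7 photons) ≈ 0.229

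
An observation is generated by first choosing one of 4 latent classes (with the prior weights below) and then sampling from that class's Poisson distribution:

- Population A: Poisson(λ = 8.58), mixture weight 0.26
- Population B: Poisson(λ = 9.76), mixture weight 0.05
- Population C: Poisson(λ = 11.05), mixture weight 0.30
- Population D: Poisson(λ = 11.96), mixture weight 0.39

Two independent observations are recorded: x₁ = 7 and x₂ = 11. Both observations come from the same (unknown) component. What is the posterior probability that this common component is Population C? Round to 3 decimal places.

0.295

P(component k | x) = w_k·f_k(x) / marginal(x), where marginal(x) = Σ_j w_j·f_j(x).
Since both observations come from the same component, the likelihood for component k is f_k(x₁)·f_k(x₂).
  L_A = [0.127566] × [0.0872887] = 0.011135
  L_B = [0.096606] × [0.110682] = 0.0106926
  L_C = [0.0634091] × [0.119365] = 0.00756879
  L_D = [0.0444146] × [0.114743] = 0.00509625
Multiply by the mixture weights:
  w_A·L_A = 0.26 × 0.011135 = 0.00289511
  w_B·L_B = 0.05 × 0.0106926 = 0.000534629
  w_C·L_C = 0.30 × 0.00756879 = 0.00227064
  w_D·L_D = 0.39 × 0.00509625 = 0.00198754
Sum: 0.00289511 + 0.000534629 + 0.00227064 + 0.00198754 = 0.00768791
Responsibility of Population C: 0.00227064 / 0.00768791 ≈ 0.295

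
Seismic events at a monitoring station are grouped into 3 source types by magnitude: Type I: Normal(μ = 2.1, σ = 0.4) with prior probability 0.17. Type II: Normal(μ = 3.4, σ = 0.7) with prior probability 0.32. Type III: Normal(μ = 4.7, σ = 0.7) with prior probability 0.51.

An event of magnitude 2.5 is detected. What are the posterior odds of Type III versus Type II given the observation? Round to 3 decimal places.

The posterior odds equal the prior odds times the likelihood ratio: (P(Z=i)/P(Z=j))·(f_i(x)/f_j(x)).
Component likelihoods at x = 2.5:
  p_I = (1/(0.4·√(2π)))·exp(−(2.5−2.1)²/(2·0.4²)) = 0.997356·exp(-0.50000) = 0.604927
  p_II = (1/(0.7·√(2π)))·exp(−(2.5−3.4)²/(2·0.7²)) = 0.569918·exp(-0.82653) = 0.249376
  p_III = (1/(0.7·√(2π)))·exp(−(2.5−4.7)²/(2·0.7²)) = 0.569918·exp(-4.93878) = 0.00408253
Posterior odds = (P(Z=III)·p_III) / (P(Z=II)·p_II) = (0.51·0.00408253) / (0.32·0.249376) = 0.00208209 / 0.0798003 ≈ 0.026

0.026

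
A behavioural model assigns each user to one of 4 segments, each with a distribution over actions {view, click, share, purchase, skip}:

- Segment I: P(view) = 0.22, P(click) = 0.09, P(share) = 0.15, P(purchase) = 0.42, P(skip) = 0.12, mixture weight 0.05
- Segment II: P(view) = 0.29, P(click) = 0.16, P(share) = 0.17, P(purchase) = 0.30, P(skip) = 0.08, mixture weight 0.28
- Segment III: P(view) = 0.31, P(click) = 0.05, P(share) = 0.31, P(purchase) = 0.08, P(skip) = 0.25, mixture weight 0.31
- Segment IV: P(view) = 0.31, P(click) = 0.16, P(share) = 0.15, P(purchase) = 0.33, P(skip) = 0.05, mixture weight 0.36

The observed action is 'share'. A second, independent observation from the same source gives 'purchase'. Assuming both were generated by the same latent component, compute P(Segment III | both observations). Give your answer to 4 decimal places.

0.1790

Apply Bayes' rule: the posterior for each component is proportional to its prior times its likelihood at x.
Since both observations come from the same component, the likelihood for component k is f_k(x₁)·f_k(x₂).
  f_I = [0.15] × [0.42] = 0.063
  f_II = [0.17] × [0.3] = 0.051
  f_III = [0.31] × [0.08] = 0.0248
  f_IV = [0.15] × [0.33] = 0.0495
Unnormalised posteriors:
  π_I·f_I = 0.05 × 0.063 = 0.00315
  π_II·f_II = 0.28 × 0.051 = 0.01428
  π_III·f_III = 0.31 × 0.0248 = 0.007688
  π_IV·f_IV = 0.36 × 0.0495 = 0.01782
Denominator: 0.00315 + 0.01428 + 0.007688 + 0.01782 = 0.042938
Responsibility of Segment III: 0.007688 / 0.042938 ≈ 0.1790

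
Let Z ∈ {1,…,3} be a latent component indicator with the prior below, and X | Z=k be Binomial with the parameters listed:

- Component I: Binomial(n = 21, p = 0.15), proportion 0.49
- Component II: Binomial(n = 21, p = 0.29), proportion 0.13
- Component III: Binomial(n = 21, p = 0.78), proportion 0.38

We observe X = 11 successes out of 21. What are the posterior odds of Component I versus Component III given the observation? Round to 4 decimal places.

The posterior odds equal the prior odds times the likelihood ratio: (P(Z=i)/P(Z=j))·(f_i(x)/f_j(x)).
Binomial probabilities:
  p_I = C(21,11)·0.15^11·0.85^10 = 352716·8.64976e-10·0.196874 = 6.00646e-05
  p_II = C(21,11)·0.29^11·0.71^10 = 352716·1.22005e-06·0.0325524 = 0.0140083
  p_III = C(21,11)·0.78^11·0.22^10 = 352716·0.0650191·2.65599e-07 = 0.00609106
2.94316e-05 / 0.0023146 ≈ 0.0127

0.0127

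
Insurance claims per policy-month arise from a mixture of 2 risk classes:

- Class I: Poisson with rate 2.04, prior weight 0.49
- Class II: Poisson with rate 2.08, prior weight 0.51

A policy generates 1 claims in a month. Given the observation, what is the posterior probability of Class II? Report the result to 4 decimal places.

P(component k | x) = P(Z=k)·f_k(x) / marginal(x), where marginal(x) = Σ_j P(Z=j)·f_j(x).
Evaluate each component's likelihood at the observed value:
  L_I = 0.265259
  L_II = 0.259855
Multiply by the mixture weights:
  P(Z=I)·L_I = 0.49 × 0.265259 = 0.129977
  P(Z=II)·L_II = 0.51 × 0.259855 = 0.132526
Sum: 0.129977 + 0.132526 = 0.262503
So the posterior for Class II is 0.132526 / 0.262503 ≈ 0.5049.

0.5049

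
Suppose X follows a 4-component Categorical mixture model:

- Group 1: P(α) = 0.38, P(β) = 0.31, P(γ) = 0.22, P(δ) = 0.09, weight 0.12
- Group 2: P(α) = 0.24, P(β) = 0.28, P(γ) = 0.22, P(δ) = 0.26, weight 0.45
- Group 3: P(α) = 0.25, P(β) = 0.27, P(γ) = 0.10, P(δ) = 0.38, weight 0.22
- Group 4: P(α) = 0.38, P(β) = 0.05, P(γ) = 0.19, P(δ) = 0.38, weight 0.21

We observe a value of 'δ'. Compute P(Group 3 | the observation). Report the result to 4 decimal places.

Posterior ∝ prior × likelihood, so P(k | x) ∝ P(Z=k) f_k(x); normalise over all components.
Categorical probabilities:
  L_1 = P(δ | comp) = 0.09
  L_2 = P(δ | comp) = 0.26
  L_3 = P(δ | comp) = 0.38
  L_4 = P(δ | comp) = 0.38
Prior × likelihood for each component:
  P(Z=1)·L_1 = 0.12 × 0.09 = 0.0108
  P(Z=2)·L_2 = 0.45 × 0.26 = 0.117
  P(Z=3)·L_3 = 0.22 × 0.38 = 0.0836
  P(Z=4)·L_4 = 0.21 × 0.38 = 0.0798
Denominator: 0.0108 + 0.117 + 0.0836 + 0.0798 = 0.2912
So the posterior for Group 3 is 0.0836 / 0.2912 ≈ 0.2871.

0.2871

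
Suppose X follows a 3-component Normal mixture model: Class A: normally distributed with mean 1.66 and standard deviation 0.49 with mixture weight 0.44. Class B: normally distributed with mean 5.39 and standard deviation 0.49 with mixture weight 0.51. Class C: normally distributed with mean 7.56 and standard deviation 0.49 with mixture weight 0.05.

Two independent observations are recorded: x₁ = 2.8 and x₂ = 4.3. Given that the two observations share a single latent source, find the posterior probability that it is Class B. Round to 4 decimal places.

0.7159

Apply Bayes' rule: the posterior for each component is proportional to its prior times its likelihood at x.
Since both observations come from the same component, the likelihood for component k is f_k(x₁)·f_k(x₂).
  p_A = [(1/(0.49·√(2π)))·exp(−(2.8−1.66)²/(2·0.49²)) = 0.814168·exp(-2.70637) = 0.054369] × [4.04934e-07] = 2.20159e-08
  p_B = [(1/(0.49·√(2π)))·exp(−(2.8−5.39)²/(2·0.49²)) = 0.814168·exp(-13.96939) = 6.98049e-07] × [0.0685792] = 4.78716e-08
  p_C = [(1/(0.49·√(2π)))·exp(−(2.8−7.56)²/(2·0.49²)) = 0.814168·exp(-47.18367) = 2.62485e-21] × [1.99103e-10] = 5.22615e-31
Prior × likelihood for each component:
  w_A·p_A = 0.44 × 2.20159e-08 = 9.68698e-09
  w_B·p_B = 0.51 × 4.78716e-08 = 2.44145e-08
  w_C·p_C = 0.05 × 5.22615e-31 = 2.61308e-32
Normaliser: 9.68698e-09 + 2.44145e-08 + 2.61308e-32 = 3.41015e-08
P(Class B | data) = 2.44145e-08 / 3.41015e-08 ≈ 0.7159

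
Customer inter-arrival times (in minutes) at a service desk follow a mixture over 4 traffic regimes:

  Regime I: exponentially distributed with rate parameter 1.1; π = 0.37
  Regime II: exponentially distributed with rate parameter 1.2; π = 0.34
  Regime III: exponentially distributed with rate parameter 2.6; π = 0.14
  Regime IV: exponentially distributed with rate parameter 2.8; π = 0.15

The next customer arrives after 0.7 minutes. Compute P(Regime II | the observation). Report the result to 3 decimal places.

0.365

P(component k | x) = π_k·f_k(x) / marginal(x), where marginal(x) = Σ_j π_j·f_j(x).
Evaluate each component's likelihood at the observed value:
  p_I = 1.1·e^(−1.1·0.7) = 1.1·e^(−0.7700) = 0.509314
  p_II = 1.2·e^(−1.2·0.7) = 1.2·e^(−0.8400) = 0.518053
  p_III = 2.6·e^(−2.6·0.7) = 2.6·e^(−1.8200) = 0.421267
  p_IV = 2.8·e^(−2.8·0.7) = 2.8·e^(−1.9600) = 0.394404
Weight by the priors:
  π_I·p_I = 0.37 × 0.509314 = 0.188446
  π_II·p_II = 0.34 × 0.518053 = 0.176138
  π_III·p_III = 0.14 × 0.421267 = 0.0589774
  π_IV·p_IV = 0.15 × 0.394404 = 0.0591605
Marginal: 0.188446 + 0.176138 + 0.0589774 + 0.0591605 = 0.482722
P(Regime II | x) ≈ 0.365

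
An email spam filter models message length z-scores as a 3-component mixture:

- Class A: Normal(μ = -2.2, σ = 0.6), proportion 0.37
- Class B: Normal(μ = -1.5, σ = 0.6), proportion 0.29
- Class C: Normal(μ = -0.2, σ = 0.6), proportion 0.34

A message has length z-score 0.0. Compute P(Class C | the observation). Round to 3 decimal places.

The responsibility of component k is π_k f_k(x) divided by Σ_j π_j f_j(x).
Component likelihoods at x = 0.0:
  p_A = (1/(0.6·√(2π)))·exp(−(0.0−-2.2)²/(2·0.6²)) = 0.664904·exp(-6.72222) = 0.000800451
  p_B = (1/(0.6·√(2π)))·exp(−(0.0−-1.5)²/(2·0.6²)) = 0.664904·exp(-3.12500) = 0.0292138
  p_C = (1/(0.6·√(2π)))·exp(−(0.0−-0.2)²/(2·0.6²)) = 0.664904·exp(-0.05556) = 0.628972
Weight by the priors:
  π_A·p_A = 0.37 × 0.000800451 = 0.000296167
  π_B·p_B = 0.29 × 0.0292138 = 0.00847201
  π_C·p_C = 0.34 × 0.628972 = 0.21385
Denominator: 0.000296167 + 0.00847201 + 0.21385 = 0.222619
P(Class C | data) ≈ 0.961

0.961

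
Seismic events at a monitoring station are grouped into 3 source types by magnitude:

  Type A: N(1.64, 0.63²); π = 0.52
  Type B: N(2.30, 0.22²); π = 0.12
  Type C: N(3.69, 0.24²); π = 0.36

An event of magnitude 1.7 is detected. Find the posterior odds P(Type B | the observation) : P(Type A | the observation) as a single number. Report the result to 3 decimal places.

0.016

Since P(k|x) ∝ π_k f_k(x), the posterior odds are π_i f_i(x) / (π_j f_j(x)).
Normal densities:
  p_A = 0.630376
  p_B = 0.0439889
  p_C = 1.95636e-15
Posterior odds = (π_B·p_B) / (π_A·p_A) = (0.12·0.0439889) / (0.52·0.630376) = 0.00527866 / 0.327796 ≈ 0.016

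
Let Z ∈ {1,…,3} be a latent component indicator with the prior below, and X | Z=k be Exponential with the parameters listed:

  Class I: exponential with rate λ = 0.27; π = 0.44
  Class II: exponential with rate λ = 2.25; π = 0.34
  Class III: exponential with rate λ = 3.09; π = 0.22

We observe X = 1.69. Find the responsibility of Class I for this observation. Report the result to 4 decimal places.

0.7840

P(component k | x) = w_k·f_k(x) / marginal(x), where marginal(x) = Σ_j w_j·f_j(x).
Exponential densities:
  f_I = 0.171078
  f_II = 0.0502086
  f_III = 0.0166736
Prior × likelihood for each component:
  w_I·f_I = 0.44 × 0.171078 = 0.0752745
  w_II·f_II = 0.34 × 0.0502086 = 0.0170709
  w_III·f_III = 0.22 × 0.0166736 = 0.00366819
Marginal: 0.0752745 + 0.0170709 + 0.00366819 = 0.0960136
So the posterior for Class I is 0.0752745 / 0.0960136 ≈ 0.7840.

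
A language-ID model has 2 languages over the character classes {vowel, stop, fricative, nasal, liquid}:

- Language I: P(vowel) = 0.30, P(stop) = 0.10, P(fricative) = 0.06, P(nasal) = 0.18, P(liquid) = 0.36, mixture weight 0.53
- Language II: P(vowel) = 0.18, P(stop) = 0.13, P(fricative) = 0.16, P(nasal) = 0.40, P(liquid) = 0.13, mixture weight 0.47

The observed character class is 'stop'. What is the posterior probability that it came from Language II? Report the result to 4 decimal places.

By Bayes' theorem, P(k | x) = π_k f_k(x) / Σ_j π_j f_j(x).
Component likelihoods at x = 'stop':
  L_I = 0.1
  L_II = 0.13
Multiply by the mixture weights:
  π_I·L_I = 0.53 × 0.1 = 0.053
  π_II·L_II = 0.47 × 0.13 = 0.0611
Marginal: 0.053 + 0.0611 = 0.1141
Responsibility of Language II: 0.0611 / 0.1141 ≈ 0.5355

0.5355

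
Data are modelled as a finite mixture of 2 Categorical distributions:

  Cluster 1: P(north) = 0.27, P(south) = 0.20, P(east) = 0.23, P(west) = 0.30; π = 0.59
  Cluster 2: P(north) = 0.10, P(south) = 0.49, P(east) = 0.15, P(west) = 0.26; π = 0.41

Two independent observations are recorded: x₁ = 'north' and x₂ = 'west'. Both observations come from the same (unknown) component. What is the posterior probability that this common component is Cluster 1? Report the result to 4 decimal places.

Posterior ∝ prior × likelihood, so P(k | x) ∝ P(Z=k) f_k(x); normalise over all components.
Since both observations come from the same component, the likelihood for component k is f_k(x₁)·f_k(x₂).
  L_1 = [P(north | comp) = 0.27] × [0.3] = 0.081
  L_2 = [P(north | comp) = 0.10] × [0.26] = 0.026
Prior × likelihood for each component:
  P(Z=1)·L_1 = 0.59 × 0.081 = 0.04779
  P(Z=2)·L_2 = 0.41 × 0.026 = 0.01066
Normaliser: 0.04779 + 0.01066 = 0.05845
So the posterior for Cluster 1 is 0.04779 / 0.05845 ≈ 0.8176.

0.8176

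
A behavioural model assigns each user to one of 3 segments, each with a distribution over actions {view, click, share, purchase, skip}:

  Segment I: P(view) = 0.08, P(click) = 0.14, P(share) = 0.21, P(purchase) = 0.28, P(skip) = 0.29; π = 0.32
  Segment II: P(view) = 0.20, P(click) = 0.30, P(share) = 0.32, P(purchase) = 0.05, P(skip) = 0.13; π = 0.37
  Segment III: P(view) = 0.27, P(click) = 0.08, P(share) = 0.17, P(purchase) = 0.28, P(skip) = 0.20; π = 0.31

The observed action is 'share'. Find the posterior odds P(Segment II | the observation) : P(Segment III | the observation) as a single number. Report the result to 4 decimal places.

Posterior odds = (P(Z=i) f_i(x)) / (P(Z=j) f_j(x)); the normalising sum cancels.
Categorical probabilities:
  f_I = 0.21
  f_II = 0.32
  f_III = 0.17
0.1184 / 0.0527 ≈ 2.2467

2.2467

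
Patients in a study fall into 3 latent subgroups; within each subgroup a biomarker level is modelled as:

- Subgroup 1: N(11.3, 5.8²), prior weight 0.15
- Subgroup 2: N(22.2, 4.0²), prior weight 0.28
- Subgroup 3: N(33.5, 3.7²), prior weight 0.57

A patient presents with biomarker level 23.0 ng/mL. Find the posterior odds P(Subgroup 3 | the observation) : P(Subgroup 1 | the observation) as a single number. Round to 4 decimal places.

Only the two components matter; the odds are (π_i f_i(x)) / (π_j f_j(x)).
Evaluate each component's likelihood at the observed value:
  L_1 = (1/(5.8·√(2π)))·exp(−(23.0−11.3)²/(2·5.8²)) = 0.068783·exp(-2.03463) = 0.00899193
  L_2 = (1/(4.0·√(2π)))·exp(−(23.0−22.2)²/(2·4.0²)) = 0.099736·exp(-0.02000) = 0.0977607
  L_3 = (1/(3.7·√(2π)))·exp(−(23.0−33.5)²/(2·3.7²)) = 0.107822·exp(-4.02666) = 0.00192288
Odds = (0.57/0.15) × (0.00192288/0.00899193) = 3.8 × 0.213845 ≈ 0.8126

0.8126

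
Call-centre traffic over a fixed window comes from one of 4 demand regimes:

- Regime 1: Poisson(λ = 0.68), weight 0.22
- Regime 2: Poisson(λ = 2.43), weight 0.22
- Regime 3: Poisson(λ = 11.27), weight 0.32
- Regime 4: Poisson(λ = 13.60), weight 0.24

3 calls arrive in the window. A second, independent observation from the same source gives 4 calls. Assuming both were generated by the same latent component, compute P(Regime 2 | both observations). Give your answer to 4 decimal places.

Posterior ∝ prior × likelihood, so P(k | x) ∝ w_k f_k(x); normalise over all components.
Since both observations come from the same component, the likelihood for component k is f_k(x₁)·f_k(x₂).
  f_1 = [0.0265494] × [0.0045134] = 0.000119828
  f_2 = [0.210539] × [0.127902] = 0.0269284
  f_3 = [0.00304174] × [0.00857009] = 2.6068e-05
  f_4 = [0.000520068] × [0.00176823] = 9.19602e-07
Prior × likelihood for each component:
  w_1·f_1 = 0.22 × 0.000119828 = 2.63622e-05
  w_2·f_2 = 0.22 × 0.0269284 = 0.00592424
  w_3·f_3 = 0.32 × 2.6068e-05 = 8.34175e-06
  w_4·f_4 = 0.24 × 9.19602e-07 = 2.20705e-07
Evidence: 2.63622e-05 + 0.00592424 + 8.34175e-06 + 2.20705e-07 = 0.00595917
So the posterior for Regime 2 is 0.00592424 / 0.00595917 ≈ 0.9941.

0.9941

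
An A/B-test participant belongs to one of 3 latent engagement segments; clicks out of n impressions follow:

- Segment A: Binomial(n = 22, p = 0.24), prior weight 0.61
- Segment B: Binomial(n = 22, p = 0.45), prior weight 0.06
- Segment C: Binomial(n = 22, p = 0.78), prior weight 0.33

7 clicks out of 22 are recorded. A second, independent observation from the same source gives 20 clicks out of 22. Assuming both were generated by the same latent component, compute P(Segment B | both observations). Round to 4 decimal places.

The responsibility of component k is w_k f_k(x) divided by Σ_j w_j f_j(x).
Since both observations come from the same component, the likelihood for component k is f_k(x₁)·f_k(x₂).
  p_A = [C(22,7)·0.24^7·0.76^15 = 170544·4.58647e-05·0.0163006 = 0.127503] × [5.36369e-11] = 6.83885e-12
  p_B = [C(22,7)·0.45^7·0.55^15 = 170544·0.00373669·0.000127479 = 0.081239] × [8.10191e-06] = 6.58191e-07
  p_C = [C(22,7)·0.78^7·0.22^15 = 170544·0.175656·1.3688e-10 = 4.10052e-06] × [0.0776872] = 3.18558e-07
Multiply by the mixture weights:
  w_A·p_A = 0.61 × 6.83885e-12 = 4.1717e-12
  w_B·p_B = 0.06 × 6.58191e-07 = 3.94915e-08
  w_C·p_C = 0.33 × 3.18558e-07 = 1.05124e-07
Denominator: 4.1717e-12 + 3.94915e-08 + 1.05124e-07 = 1.4462e-07
So the posterior for Segment B is 3.94915e-08 / 1.4462e-07 ≈ 0.2731.

0.2731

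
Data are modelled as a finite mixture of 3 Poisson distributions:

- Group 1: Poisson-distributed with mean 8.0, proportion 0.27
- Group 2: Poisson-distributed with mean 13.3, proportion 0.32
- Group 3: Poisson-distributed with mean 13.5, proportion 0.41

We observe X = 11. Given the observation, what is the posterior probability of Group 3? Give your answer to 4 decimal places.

0.4312

The responsibility of component k is π_k f_k(x) divided by Σ_j π_j f_j(x).
Component likelihoods at x = 11:
  p_1 = e^(−8.0)·8.0^11/11! = 0.0721902
  p_2 = e^(−13.3)·13.3^11/11! = 0.0966264
  p_3 = e^(−13.5)·13.5^11/11! = 0.0932267
Unnormalised posteriors:
  π_1·p_1 = 0.27 × 0.0721902 = 0.0194914
  π_2·p_2 = 0.32 × 0.0966264 = 0.0309204
  π_3·p_3 = 0.41 × 0.0932267 = 0.0382229
Sum: 0.0194914 + 0.0309204 + 0.0382229 = 0.0886347
P(Group 3 | x) ≈ 0.4312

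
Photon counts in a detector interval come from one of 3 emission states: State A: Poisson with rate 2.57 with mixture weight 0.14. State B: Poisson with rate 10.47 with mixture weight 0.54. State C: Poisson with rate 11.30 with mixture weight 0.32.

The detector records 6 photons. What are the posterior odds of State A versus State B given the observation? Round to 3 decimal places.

Only the two components matter; the odds are (w_i f_i(x)) / (w_j f_j(x)).
Poisson probabilities:
  p_A = e^(−2.57)·2.57^6/6! = 0.0306288
  p_B = e^(−10.47)·10.47^6/6! = 0.051914
  p_C = e^(−11.30)·11.30^6/6! = 0.0357775
Posterior odds = (w_A·p_A) / (w_B·p_B) = (0.14·0.0306288) / (0.54·0.051914) = 0.00428803 / 0.0280336 ≈ 0.153

0.153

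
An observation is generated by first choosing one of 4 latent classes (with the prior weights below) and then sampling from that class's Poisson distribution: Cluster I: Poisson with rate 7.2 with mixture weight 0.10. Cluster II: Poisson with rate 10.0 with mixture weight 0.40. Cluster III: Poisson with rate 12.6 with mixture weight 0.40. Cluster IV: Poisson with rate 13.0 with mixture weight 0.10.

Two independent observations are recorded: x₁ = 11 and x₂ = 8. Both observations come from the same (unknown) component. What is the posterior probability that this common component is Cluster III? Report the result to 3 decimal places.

0.267

P(component k | x) = π_k·f_k(x) / marginal(x), where marginal(x) = Σ_j π_j·f_j(x).
Since both observations come from the same component, the likelihood for component k is f_k(x₁)·f_k(x₂).
  f_I = [0.0504175] × [0.133727] = 0.00674218
  f_II = [0.113736] × [0.112599] = 0.0128066
  f_III = [0.107352] × [0.0531292] = 0.00570352
  f_IV = [0.101483] × [0.0457297] = 0.00464078
Unnormalised posteriors:
  π_I·f_I = 0.10 × 0.00674218 = 0.000674218
  π_II·f_II = 0.40 × 0.0128066 = 0.00512264
  π_III·f_III = 0.40 × 0.00570352 = 0.00228141
  π_IV·f_IV = 0.10 × 0.00464078 = 0.000464078
Normaliser: 0.000674218 + 0.00512264 + 0.00228141 + 0.000464078 = 0.00854235
So the posterior for Cluster III is 0.00228141 / 0.00854235 ≈ 0.267.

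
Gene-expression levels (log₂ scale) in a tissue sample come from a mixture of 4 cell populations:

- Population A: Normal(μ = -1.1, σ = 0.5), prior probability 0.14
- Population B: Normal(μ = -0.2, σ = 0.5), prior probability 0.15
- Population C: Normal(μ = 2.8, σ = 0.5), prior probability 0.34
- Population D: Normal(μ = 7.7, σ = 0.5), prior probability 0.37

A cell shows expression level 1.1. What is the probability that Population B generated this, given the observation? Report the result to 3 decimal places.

0.828

By Bayes' theorem, P(k | x) = π_k f_k(x) / Σ_j π_j f_j(x).
Component likelihoods at x = 1.1:
  L_A = 4.98849e-05
  L_B = 0.0271659
  L_C = 0.00246444
  L_D = 1.16468e-38
Unnormalised posteriors:
  π_A·L_A = 0.14 × 4.98849e-05 = 6.98389e-06
  π_B·L_B = 0.15 × 0.0271659 = 0.00407489
  π_C·L_C = 0.34 × 0.00246444 = 0.000837909
  π_D·L_D = 0.37 × 1.16468e-38 = 4.3093e-39
Evidence: 6.98389e-06 + 0.00407489 + 0.000837909 + 4.3093e-39 = 0.00491978
So the posterior for Population B is 0.00407489 / 0.00491978 ≈ 0.828.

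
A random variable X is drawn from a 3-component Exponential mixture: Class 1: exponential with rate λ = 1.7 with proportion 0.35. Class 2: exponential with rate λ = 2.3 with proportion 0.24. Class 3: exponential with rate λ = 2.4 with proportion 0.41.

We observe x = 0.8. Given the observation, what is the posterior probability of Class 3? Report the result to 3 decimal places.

Posterior ∝ prior × likelihood, so P(k | x) ∝ π_k f_k(x); normalise over all components.
Component likelihoods at x = 0.8:
  L_1 = 1.7·e^(−1.7·0.8) = 1.7·e^(−1.3600) = 0.436323
  L_2 = 2.3·e^(−2.3·0.8) = 2.3·e^(−1.8400) = 0.36528
  L_3 = 2.4·e^(−2.4·0.8) = 2.4·e^(−1.9200) = 0.351857
Unnormalised posteriors:
  π_1·L_1 = 0.35 × 0.436323 = 0.152713
  π_2·L_2 = 0.24 × 0.36528 = 0.0876672
  π_3·L_3 = 0.41 × 0.351857 = 0.144261
Denominator: 0.152713 + 0.0876672 + 0.144261 = 0.384642
So the posterior for Class 3 is 0.144261 / 0.384642 ≈ 0.375.

0.375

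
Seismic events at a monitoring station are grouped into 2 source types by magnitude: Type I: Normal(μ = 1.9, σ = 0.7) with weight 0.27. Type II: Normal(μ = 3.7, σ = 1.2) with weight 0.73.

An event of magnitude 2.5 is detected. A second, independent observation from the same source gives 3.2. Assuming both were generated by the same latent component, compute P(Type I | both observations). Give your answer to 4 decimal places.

Apply Bayes' rule: the posterior for each component is proportional to its prior times its likelihood at x.
Since both observations come from the same component, the likelihood for component k is f_k(x₁)·f_k(x₂).
  L_I = [(1/(0.7·√(2π)))·exp(−(2.5−1.9)²/(2·0.7²)) = 0.569918·exp(-0.36735) = 0.394707] × [0.101596] = 0.0401006
  L_II = [(1/(1.2·√(2π)))·exp(−(2.5−3.7)²/(2·1.2²)) = 0.332452·exp(-0.50000) = 0.201642] × [0.30481] = 0.0614626
Weight by the priors:
  π_I·L_I = 0.27 × 0.0401006 = 0.0108272
  π_II·L_II = 0.73 × 0.0614626 = 0.0448677
Marginal: 0.0108272 + 0.0448677 = 0.0556949
P(Type I | x₁, x₂) ≈ 0.1944

0.1944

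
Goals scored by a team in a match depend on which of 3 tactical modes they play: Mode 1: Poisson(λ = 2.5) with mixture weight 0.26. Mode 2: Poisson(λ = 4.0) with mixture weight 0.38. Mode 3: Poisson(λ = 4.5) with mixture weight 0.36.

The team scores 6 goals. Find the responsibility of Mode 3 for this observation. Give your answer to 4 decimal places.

0.4962

Posterior ∝ prior × likelihood, so P(k | x) ∝ P(Z=k) f_k(x); normalise over all components.
Poisson probabilities:
  L_1 = e^(−2.5)·2.5^6/6! = 0.0278337
  L_2 = e^(−4.0)·4.0^6/6! = 0.104196
  L_3 = e^(−4.5)·4.5^6/6! = 0.12812
Prior × likelihood for each component:
  P(Z=1)·L_1 = 0.26 × 0.0278337 = 0.00723677
  P(Z=2)·L_2 = 0.38 × 0.104196 = 0.0395943
  P(Z=3)·L_3 = 0.36 × 0.12812 = 0.0461233
Marginal: 0.00723677 + 0.0395943 + 0.0461233 = 0.0929544
Responsibility of Mode 3: 0.0461233 / 0.0929544 ≈ 0.4962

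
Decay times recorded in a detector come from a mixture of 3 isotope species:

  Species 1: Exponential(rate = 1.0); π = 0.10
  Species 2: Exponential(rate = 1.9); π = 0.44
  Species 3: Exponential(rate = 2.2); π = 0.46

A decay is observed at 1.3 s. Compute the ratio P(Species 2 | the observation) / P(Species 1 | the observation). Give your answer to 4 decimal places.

Since P(k|x) ∝ π_k f_k(x), the posterior odds are π_i f_i(x) / (π_j f_j(x)).
Component likelihoods at x = 1.3 s:
  p_1 = 0.272532
  p_2 = 0.160711
  p_3 = 0.125991
Posterior odds = (π_2·p_2) / (π_1·p_1) = (0.44·0.160711) / (0.10·0.272532) = 0.0707129 / 0.0272532 ≈ 2.5947

2.5947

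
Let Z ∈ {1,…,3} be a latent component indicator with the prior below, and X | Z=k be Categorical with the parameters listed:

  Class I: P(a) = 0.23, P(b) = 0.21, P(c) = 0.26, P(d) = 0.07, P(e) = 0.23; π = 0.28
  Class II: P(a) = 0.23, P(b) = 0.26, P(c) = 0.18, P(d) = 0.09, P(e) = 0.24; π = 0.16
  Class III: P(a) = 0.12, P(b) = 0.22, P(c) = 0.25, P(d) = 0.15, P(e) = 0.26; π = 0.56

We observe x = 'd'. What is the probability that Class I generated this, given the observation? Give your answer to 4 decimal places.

0.1661

Apply Bayes' rule: the posterior for each component is proportional to its prior times its likelihood at x.
Categorical probabilities:
  f_I = 0.07
  f_II = 0.09
  f_III = 0.15
Unnormalised posteriors:
  π_I·f_I = 0.28 × 0.07 = 0.0196
  π_II·f_II = 0.16 × 0.09 = 0.0144
  π_III·f_III = 0.56 × 0.15 = 0.084
Sum: 0.0196 + 0.0144 + 0.084 = 0.118
P(Class I | 'd') ≈ 0.1661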